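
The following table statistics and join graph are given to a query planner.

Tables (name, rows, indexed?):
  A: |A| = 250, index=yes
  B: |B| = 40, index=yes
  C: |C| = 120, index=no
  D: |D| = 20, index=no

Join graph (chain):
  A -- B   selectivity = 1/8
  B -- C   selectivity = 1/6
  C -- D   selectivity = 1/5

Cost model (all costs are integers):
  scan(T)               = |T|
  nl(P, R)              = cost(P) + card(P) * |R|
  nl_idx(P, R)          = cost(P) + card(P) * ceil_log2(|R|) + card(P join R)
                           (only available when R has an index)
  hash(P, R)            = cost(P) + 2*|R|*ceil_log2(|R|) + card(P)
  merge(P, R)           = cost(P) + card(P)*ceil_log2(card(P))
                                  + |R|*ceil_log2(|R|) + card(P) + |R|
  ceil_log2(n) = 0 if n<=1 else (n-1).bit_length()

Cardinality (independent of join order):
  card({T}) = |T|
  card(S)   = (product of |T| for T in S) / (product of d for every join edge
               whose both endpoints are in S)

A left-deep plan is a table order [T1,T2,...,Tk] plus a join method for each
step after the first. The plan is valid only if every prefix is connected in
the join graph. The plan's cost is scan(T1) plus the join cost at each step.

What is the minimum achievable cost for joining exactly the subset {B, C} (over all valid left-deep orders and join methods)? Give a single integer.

Selinger DP over subsets of {B,C}:
  {B}: scan cost=40, card=40
  {C}: scan cost=120, card=120
  {BC}: card=800; try (B,hash)→720, (C,merge)→1280, (B,merge)→1360, (B,nl_idx)→1640, (C,hash)→1760, (C,nl)→4840 …(+1); best=720 via (B,hash)

720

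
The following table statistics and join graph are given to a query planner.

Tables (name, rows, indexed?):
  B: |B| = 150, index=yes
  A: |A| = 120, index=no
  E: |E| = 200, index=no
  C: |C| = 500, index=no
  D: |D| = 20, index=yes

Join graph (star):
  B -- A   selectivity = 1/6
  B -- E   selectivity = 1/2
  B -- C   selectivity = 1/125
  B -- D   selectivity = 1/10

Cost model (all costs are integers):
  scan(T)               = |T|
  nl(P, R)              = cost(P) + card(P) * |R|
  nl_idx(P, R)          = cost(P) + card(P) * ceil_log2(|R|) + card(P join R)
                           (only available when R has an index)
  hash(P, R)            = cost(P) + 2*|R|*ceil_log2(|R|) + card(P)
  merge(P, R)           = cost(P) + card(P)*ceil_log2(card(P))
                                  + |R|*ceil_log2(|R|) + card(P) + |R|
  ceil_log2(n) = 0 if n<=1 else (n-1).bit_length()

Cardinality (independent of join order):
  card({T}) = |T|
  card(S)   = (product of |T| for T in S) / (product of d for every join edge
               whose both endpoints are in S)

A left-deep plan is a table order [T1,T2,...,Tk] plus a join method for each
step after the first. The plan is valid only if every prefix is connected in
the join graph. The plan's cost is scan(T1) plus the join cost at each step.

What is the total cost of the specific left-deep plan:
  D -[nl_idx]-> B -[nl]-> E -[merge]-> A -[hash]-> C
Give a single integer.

1150440

step 1: scan D: cost=20, card=20
step 2: join B via nl_idx
    card(P join B) = 20*150/(10) = 300
    cost = 20 + 20*8 + 300 = 480
step 3: join E via nl
    card(P join E) = 300*200/(2) = 30000
    cost = 480 + 300*200 = 60480
step 4: join A via merge
    card(P join A) = 30000*120/(6) = 600000
    cost = 60480 + 30000*15 + 120*7 + 30000 + 120 = 541440
step 5: join C via hash
    card(P join C) = 600000*500/(125) = 2400000
    cost = 541440 + 2*500*9 + 600000 = 1150440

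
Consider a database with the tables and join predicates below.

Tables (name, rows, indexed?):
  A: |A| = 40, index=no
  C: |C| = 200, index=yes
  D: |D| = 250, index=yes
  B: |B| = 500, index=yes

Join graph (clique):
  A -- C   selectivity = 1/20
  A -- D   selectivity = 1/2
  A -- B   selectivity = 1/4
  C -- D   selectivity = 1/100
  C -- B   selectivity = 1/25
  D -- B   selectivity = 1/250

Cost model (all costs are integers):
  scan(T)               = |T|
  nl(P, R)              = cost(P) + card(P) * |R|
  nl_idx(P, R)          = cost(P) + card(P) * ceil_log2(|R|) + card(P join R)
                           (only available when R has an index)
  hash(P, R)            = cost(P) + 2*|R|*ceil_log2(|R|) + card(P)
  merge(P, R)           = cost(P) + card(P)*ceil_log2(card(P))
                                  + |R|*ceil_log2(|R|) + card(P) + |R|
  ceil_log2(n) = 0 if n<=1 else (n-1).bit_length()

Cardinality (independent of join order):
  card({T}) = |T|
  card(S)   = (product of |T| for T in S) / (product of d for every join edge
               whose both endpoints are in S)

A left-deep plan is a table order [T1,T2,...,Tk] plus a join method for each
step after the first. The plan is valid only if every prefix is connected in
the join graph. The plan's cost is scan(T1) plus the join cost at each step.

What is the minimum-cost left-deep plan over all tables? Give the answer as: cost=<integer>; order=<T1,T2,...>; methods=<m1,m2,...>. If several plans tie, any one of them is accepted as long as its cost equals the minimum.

Selinger DP (subsets sized 1..n):
  {A}: scan cost=40, card=40
  {C}: scan cost=200, card=200
  {D}: scan cost=250, card=250
  {B}: scan cost=500, card=500
  {AC}: card=400; try (C,nl_idx)→760, (A,hash)→880, (C,merge)→2120, (A,merge)→2280, (C,hash)→3280, (C,nl)→8040 …(+1); best=760 via (C,nl_idx)
  {AD}: card=5000; try (A,hash)→980, (D,merge)→2570, (A,merge)→2780, (D,hash)→4080, (D,nl_idx)→5360, (D,nl)→10040 …(+1); best=980 via (A,hash)
  {AB}: card=5000; try (A,hash)→1480, (B,merge)→5320, (B,nl_idx)→5400, (A,merge)→5780, (B,hash)→9080, (B,nl)→20040 …(+1); best=1480 via (A,hash)
  {CD}: card=500; try (D,nl_idx)→2300, (C,nl_idx)→2750, (C,hash)→3700, (D,merge)→4250, (C,merge)→4300, (D,hash)→4400 …(+2); best=2300 via (D,nl_idx)
  {BC}: card=4000; try (C,hash)→4200, (B,nl_idx)→6000, (B,merge)→7000, (C,merge)→7300, (C,nl_idx)→8500, (B,hash)→9400 …(+2); best=4200 via (C,hash)
  {BD}: card=500; try (B,nl_idx)→3000, (D,hash)→5000, (D,nl_idx)→5000, (B,merge)→7500, (D,merge)→7750, (B,hash)→9500 …(+2); best=3000 via (B,nl_idx)
  {ACD}: card=500; try (A,hash)→3280, (D,nl_idx)→4460, (D,hash)→5160, (D,merge)→7010, (A,merge)→7580, (C,hash)→9180 …(+5); best=3280 via (A,hash)
  {ABC}: card=2000; try (B,nl_idx)→6360, (A,hash)→8680, (C,hash)→9680, (B,merge)→9760, (B,hash)→10160, (C,nl_idx)→43480 …(+5); best=6360 via (B,nl_idx)
  {ABD}: card=2500; try (A,hash)→3980, (A,merge)→8280, (D,hash)→10480, (B,hash)→14980, (A,nl)→23000, (D,nl_idx)→43980 …(+5); best=3980 via (A,hash)
  {BCD}: card=40; try (C,hash)→6700, (B,nl_idx)→6840, (C,nl_idx)→7040, (C,merge)→9800, (B,hash)→11800, (D,hash)→12200 …(+6); best=6700 via (C,hash)
  {ABCD}: card=10; try (A,hash)→7220, (A,merge)→7260, (B,nl_idx)→7790, (A,nl)→8300, (C,hash)→9680, (D,hash)→12360 …(+9); best=7220 via (A,hash)

cost=7220; order=D,B,C,A; methods=nl_idx,hash,hash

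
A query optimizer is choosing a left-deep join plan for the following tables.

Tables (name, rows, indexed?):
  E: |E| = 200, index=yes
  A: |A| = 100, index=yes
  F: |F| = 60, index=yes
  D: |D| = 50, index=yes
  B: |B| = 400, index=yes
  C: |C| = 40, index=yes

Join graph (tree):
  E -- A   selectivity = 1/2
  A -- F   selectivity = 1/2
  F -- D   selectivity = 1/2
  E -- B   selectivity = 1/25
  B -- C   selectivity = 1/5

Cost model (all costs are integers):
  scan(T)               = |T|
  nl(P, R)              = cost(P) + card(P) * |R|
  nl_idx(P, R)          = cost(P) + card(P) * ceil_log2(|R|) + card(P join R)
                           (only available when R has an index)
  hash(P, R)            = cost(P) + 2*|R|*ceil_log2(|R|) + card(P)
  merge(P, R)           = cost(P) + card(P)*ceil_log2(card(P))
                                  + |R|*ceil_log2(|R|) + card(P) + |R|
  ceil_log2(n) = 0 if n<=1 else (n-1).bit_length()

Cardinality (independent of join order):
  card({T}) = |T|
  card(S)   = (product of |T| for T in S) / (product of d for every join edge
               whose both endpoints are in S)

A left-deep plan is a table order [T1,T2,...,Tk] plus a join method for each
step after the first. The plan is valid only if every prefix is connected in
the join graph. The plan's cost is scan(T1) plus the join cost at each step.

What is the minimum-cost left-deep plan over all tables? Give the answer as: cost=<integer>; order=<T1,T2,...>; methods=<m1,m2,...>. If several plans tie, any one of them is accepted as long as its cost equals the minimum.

cost=39716000; order=B,C,E,A,F,D; methods=hash,hash,hash,hash,hash

Selinger DP (subsets sized 1..n):
  {E}: scan cost=200, card=200
  {A}: scan cost=100, card=100
  {F}: scan cost=60, card=60
  {D}: scan cost=50, card=50
  {B}: scan cost=400, card=400
  {C}: scan cost=40, card=40
  {AE}: card=10000; try (A,hash)→1800, (E,merge)→2700, (A,merge)→2800, (E,hash)→3400, (E,nl_idx)→10900, (A,nl_idx)→11600 …(+2); best=1800 via (A,hash)
  {BE}: card=3200; try (E,hash)→4000, (B,nl_idx)→5200, (B,merge)→6000, (E,merge)→6200, (E,nl_idx)→6800, (B,hash)→7600 …(+2); best=4000 via (E,hash)
  {AF}: card=3000; try (F,hash)→920, (A,merge)→1280, (F,merge)→1320, (A,hash)→1520, (A,nl_idx)→3480, (F,nl_idx)→3700 …(+2); best=920 via (F,hash)
  {DF}: card=1500; try (D,hash)→720, (F,hash)→820, (F,merge)→820, (D,merge)→830, (F,nl_idx)→1850, (D,nl_idx)→1920 …(+2); best=720 via (D,hash)
  {BC}: card=3200; try (C,hash)→1280, (B,nl_idx)→3600, (B,merge)→4320, (C,merge)→4680, (C,nl_idx)→6000, (B,hash)→7280 …(+2); best=1280 via (C,hash)
  {AEF}: card=300000; try (E,hash)→7120, (F,hash)→12520, (E,merge)→41720, (F,merge)→152220, (E,nl_idx)→324920, (F,nl_idx)→361800 …(+2); best=7120 via (E,hash)
  {ABE}: card=160000; try (A,hash)→8600, (B,hash)→19000, (A,merge)→46400, (B,merge)→155800, (A,nl_idx)→186400, (B,nl_idx)→251800 …(+2); best=8600 via (A,hash)
  {BCE}: card=25600; try (E,hash)→7680, (C,hash)→7680, (E,merge)→44680, (C,merge)→45880, (C,nl_idx)→48800, (E,nl_idx)→52480 …(+2); best=7680 via (E,hash)
  {ADF}: card=75000; try (A,hash)→3620, (D,hash)→4520, (A,merge)→19520, (D,merge)→40270, (A,nl_idx)→86220, (D,nl_idx)→93920 …(+2); best=3620 via (A,hash)
  {ADEF}: card=7500000; try (E,hash)→81820, (D,hash)→307720, (E,merge)→1355420, (D,merge)→6007470, (E,nl_idx)→8103620, (D,nl_idx)→9307120 …(+2); best=81820 via (E,hash)
  {ABEF}: card=4800000; try (F,hash)→169320, (B,hash)→314320, (F,merge)→3049020, (F,nl_idx)→5768600, (B,merge)→6011120, (B,nl_idx)→7507120 …(+2); best=169320 via (F,hash)
  {ABCE}: card=1280000; try (A,hash)→34680, (C,hash)→169080, (A,merge)→418080, (A,nl_idx)→1466880, (C,nl_idx)→2248600, (A,nl)→2567680 …(+2); best=34680 via (A,hash)
  {ABDEF}: card=120000000; try (D,hash)→4969920, (B,hash)→7589020, (D,merge)→115369670, (D,nl_idx)→148969320, (B,merge)→180085820, (B,nl_idx)→187581820 …(+2); best=4969920 via (D,hash)
  {ABCEF}: card=38400000; try (F,hash)→1315400, (C,hash)→4969800, (F,merge)→28195100, (F,nl_idx)→46114680, (C,nl_idx)→67369320, (F,nl)→76834680 …(+2); best=1315400 via (F,hash)
  {ABCDEF}: card=960000000; try (D,hash)→39716000, (C,hash)→124970400, (D,merge)→1038115750, (D,nl_idx)→1191715400, (C,nl_idx)→1684969920, (D,nl)→1921315400 …(+2); best=39716000 via (D,hash)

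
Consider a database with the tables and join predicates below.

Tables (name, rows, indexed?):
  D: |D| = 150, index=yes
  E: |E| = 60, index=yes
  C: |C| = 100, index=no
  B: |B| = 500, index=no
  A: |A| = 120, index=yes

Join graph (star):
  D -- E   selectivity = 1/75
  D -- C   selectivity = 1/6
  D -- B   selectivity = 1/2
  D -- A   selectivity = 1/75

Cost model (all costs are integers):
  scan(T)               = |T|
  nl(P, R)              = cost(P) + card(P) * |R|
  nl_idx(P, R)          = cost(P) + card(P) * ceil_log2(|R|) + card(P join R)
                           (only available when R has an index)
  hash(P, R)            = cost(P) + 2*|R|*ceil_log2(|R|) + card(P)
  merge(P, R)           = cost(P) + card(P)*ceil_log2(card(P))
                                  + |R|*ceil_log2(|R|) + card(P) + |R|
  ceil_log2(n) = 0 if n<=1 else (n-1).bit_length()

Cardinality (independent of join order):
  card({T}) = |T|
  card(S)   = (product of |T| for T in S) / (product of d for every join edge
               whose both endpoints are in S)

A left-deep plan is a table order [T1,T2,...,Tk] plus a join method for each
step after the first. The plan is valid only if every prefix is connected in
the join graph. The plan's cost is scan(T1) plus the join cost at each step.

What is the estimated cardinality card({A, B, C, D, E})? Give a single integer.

Tables in S: A(120), B(500), C(100), D(150), E(60)
Edges inside S: D-E(d=75), D-C(d=6), D-B(d=2), D-A(d=75)
numerator = 120 * 500 * 100 * 150 * 60 = 54000000000
denominator = 75 * 6 * 2 * 75 = 67500
card(S) = 54000000000 / 67500 = 800000

800000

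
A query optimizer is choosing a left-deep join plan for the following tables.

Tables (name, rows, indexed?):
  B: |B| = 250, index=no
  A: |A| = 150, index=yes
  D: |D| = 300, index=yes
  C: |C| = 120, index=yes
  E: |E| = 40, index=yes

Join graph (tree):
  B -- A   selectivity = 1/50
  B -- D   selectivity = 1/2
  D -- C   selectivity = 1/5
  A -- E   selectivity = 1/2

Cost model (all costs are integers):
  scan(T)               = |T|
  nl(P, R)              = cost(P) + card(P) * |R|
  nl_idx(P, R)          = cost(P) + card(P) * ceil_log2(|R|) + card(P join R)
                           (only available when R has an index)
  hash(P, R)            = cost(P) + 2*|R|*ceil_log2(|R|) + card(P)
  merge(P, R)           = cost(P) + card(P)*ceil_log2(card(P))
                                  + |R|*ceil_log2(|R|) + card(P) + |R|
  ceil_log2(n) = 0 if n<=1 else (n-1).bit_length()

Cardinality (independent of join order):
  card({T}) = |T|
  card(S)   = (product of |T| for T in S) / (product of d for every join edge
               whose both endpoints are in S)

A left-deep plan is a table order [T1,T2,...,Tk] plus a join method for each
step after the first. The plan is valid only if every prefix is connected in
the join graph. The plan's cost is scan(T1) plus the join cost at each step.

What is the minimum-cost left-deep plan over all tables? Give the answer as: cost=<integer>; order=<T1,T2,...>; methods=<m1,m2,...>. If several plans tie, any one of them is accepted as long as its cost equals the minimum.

cost=2276210; order=B,A,E,D,C; methods=hash,hash,hash,hash

Selinger DP (subsets sized 1..n):
  {B}: scan cost=250, card=250
  {A}: scan cost=150, card=150
  {D}: scan cost=300, card=300
  {C}: scan cost=120, card=120
  {E}: scan cost=40, card=40
  {AB}: card=750; try (A,hash)→2900, (A,nl_idx)→3000, (B,merge)→3750, (A,merge)→3850, (B,hash)→4300, (B,nl)→37650 …(+1); best=2900 via (A,hash)
  {BD}: card=37500; try (B,hash)→4600, (D,merge)→5500, (B,merge)→5550, (D,hash)→5900, (D,nl_idx)→40000, (D,nl)→75250 …(+1); best=4600 via (B,hash)
  {AE}: card=3000; try (E,hash)→780, (A,merge)→1670, (E,merge)→1780, (A,hash)→2480, (A,nl_idx)→3360, (E,nl_idx)→4050 …(+2); best=780 via (E,hash)
  {CD}: card=7200; try (C,hash)→2280, (D,merge)→4080, (C,merge)→4260, (D,hash)→5640, (D,nl_idx)→8400, (C,nl_idx)→9600 …(+2); best=2280 via (C,hash)
  {ABD}: card=112500; try (D,hash)→9050, (D,merge)→14150, (A,hash)→44500, (D,nl_idx)→122150, (D,nl)→227900, (A,nl_idx)→417100 …(+2); best=9050 via (D,hash)
  {ABE}: card=15000; try (E,hash)→4130, (B,hash)→7780, (E,merge)→11430, (E,nl_idx)→22400, (E,nl)→32900, (B,merge)→42030 …(+1); best=4130 via (E,hash)
  {BCD}: card=900000; try (B,hash)→13480, (C,hash)→43780, (B,merge)→105330, (C,merge)→643060, (C,nl_idx)→1167100, (B,nl)→1802280 …(+1); best=13480 via (B,hash)
  {ABCD}: card=2700000; try (C,hash)→123230, (A,hash)→915880, (C,merge)→2035010, (C,nl_idx)→3496550, (A,nl_idx)→9913480, (C,nl)→13509050 …(+2); best=123230 via (C,hash)
  {ABDE}: card=2250000; try (D,hash)→24530, (E,hash)→122030, (D,merge)→232130, (E,merge)→2034330, (D,nl_idx)→2389130, (E,nl_idx)→2934050 …(+2); best=24530 via (D,hash)
  {ABCDE}: card=54000000; try (C,hash)→2276210, (E,hash)→2823710, (C,merge)→51775490, (E,merge)→62223510, (C,nl_idx)→69774530, (E,nl_idx)→70323230 …(+2); best=2276210 via (C,hash)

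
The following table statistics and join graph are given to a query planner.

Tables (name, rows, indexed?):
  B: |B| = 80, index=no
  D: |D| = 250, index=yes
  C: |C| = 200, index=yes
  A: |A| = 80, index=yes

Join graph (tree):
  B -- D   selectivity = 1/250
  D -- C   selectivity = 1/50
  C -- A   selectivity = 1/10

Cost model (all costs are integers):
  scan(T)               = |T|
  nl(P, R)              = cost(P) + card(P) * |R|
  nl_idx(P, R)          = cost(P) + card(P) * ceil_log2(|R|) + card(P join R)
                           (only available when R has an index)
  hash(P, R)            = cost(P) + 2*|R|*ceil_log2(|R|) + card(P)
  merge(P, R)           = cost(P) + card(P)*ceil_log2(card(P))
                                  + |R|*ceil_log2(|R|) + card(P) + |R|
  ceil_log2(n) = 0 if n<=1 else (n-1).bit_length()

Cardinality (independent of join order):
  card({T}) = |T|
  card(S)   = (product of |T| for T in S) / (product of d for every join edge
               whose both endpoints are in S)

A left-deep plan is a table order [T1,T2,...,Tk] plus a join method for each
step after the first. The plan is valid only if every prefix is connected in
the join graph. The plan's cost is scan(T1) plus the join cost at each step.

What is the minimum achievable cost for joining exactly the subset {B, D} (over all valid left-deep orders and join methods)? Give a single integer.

800

Selinger DP over subsets of {B,D}:
  {B}: scan cost=80, card=80
  {D}: scan cost=250, card=250
  {BD}: card=80; try (D,nl_idx)→800, (B,hash)→1620, (D,merge)→2970, (B,merge)→3140, (D,hash)→4160, (D,nl)→20080 …(+1); best=800 via (D,nl_idx)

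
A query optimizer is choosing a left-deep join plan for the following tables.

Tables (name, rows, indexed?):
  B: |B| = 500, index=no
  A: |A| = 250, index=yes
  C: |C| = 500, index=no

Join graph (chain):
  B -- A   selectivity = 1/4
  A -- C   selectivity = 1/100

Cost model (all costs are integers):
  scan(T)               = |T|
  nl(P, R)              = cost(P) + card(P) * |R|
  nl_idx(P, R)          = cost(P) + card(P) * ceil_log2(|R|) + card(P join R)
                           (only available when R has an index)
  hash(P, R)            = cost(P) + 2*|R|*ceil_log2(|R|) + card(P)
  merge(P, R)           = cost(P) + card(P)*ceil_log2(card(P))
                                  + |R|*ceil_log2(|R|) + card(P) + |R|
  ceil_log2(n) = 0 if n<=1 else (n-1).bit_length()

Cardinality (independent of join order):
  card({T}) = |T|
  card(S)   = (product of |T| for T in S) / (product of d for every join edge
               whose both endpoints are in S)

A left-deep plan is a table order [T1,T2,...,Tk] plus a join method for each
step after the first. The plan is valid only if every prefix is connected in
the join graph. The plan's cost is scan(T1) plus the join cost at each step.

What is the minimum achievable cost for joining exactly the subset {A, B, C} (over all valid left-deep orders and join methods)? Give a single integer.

Selinger DP over subsets of {A,B,C}:
  {B}: scan cost=500, card=500
  {A}: scan cost=250, card=250
  {C}: scan cost=500, card=500
  {AB}: card=31250; try (A,hash)→5000, (B,merge)→7500, (A,merge)→7750, (B,hash)→9500, (A,nl_idx)→35750, (B,nl)→125250 …(+1); best=5000 via (A,hash)
  {AC}: card=1250; try (A,hash)→5000, (A,nl_idx)→5750, (C,merge)→7500, (A,merge)→7750, (C,hash)→9500, (C,nl)→125250 …(+1); best=5000 via (A,hash)
  {ABC}: card=156250; try (B,hash)→15250, (B,merge)→25000, (C,hash)→45250, (C,merge)→510000, (B,nl)→630000, (C,nl)→15630000; best=15250 via (B,hash)

15250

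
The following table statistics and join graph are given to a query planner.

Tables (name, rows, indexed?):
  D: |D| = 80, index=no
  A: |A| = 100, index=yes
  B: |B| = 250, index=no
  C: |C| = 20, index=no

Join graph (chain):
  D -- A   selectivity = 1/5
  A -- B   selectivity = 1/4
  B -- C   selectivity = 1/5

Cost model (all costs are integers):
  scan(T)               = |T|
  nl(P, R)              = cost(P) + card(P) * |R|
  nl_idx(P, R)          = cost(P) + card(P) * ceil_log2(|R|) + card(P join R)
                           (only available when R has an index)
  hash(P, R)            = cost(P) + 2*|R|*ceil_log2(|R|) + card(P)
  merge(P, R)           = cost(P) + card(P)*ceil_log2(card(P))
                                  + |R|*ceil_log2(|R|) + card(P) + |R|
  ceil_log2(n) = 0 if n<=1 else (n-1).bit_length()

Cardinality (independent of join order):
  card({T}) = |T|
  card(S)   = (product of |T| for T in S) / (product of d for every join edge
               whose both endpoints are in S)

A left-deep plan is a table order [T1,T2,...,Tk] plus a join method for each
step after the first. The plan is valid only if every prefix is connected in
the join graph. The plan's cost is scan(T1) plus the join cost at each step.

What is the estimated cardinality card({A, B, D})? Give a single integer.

Tables in S: A(100), B(250), D(80)
Edges inside S: D-A(d=5), A-B(d=4)
numerator = 100 * 250 * 80 = 2000000
denominator = 5 * 4 = 20
card(S) = 2000000 / 20 = 100000

100000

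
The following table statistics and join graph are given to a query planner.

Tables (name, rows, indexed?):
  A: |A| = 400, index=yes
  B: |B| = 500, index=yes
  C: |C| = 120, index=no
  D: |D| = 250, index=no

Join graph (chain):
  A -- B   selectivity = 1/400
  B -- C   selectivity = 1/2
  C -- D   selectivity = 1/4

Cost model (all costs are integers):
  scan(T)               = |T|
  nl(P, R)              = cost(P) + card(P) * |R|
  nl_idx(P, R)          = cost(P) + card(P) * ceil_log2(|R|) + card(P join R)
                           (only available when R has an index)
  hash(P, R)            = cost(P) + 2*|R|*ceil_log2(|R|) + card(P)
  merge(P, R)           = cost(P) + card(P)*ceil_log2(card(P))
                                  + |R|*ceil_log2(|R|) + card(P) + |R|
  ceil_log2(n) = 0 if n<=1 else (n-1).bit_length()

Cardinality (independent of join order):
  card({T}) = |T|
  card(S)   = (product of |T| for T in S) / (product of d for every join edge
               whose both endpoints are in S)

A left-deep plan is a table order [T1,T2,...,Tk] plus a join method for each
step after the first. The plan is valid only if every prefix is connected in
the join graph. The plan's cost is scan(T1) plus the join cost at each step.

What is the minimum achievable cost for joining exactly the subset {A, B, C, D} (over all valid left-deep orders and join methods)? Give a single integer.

40680

Selinger DP over subsets of {A,B,C,D}:
  {A}: scan cost=400, card=400
  {B}: scan cost=500, card=500
  {C}: scan cost=120, card=120
  {D}: scan cost=250, card=250
  {AB}: card=500; try (B,nl_idx)→4500, (A,nl_idx)→5500, (A,hash)→8200, (B,merge)→9400, (A,merge)→9500, (B,hash)→9800 …(+2); best=4500 via (B,nl_idx)
  {BC}: card=30000; try (C,hash)→2680, (B,merge)→6080, (C,merge)→6460, (B,hash)→9240, (B,nl_idx)→31200, (B,nl)→60120 …(+1); best=2680 via (C,hash)
  {CD}: card=7500; try (C,hash)→2180, (D,merge)→3330, (C,merge)→3460, (D,hash)→4240, (D,nl)→30120, (C,nl)→30250; best=2180 via (C,hash)
  {ABC}: card=30000; try (C,hash)→6680, (C,merge)→10460, (A,hash)→39880, (C,nl)→64500, (A,nl_idx)→302680, (A,merge)→486680 …(+1); best=6680 via (C,hash)
  {BCD}: card=1875000; try (B,hash)→18680, (D,hash)→36680, (B,merge)→112180, (D,merge)→484930, (B,nl_idx)→1944680, (B,nl)→3752180 …(+1); best=18680 via (B,hash)
  {ABCD}: card=1875000; try (D,hash)→40680, (D,merge)→488930, (A,hash)→1900880, (D,nl)→7506680, (A,nl_idx)→18768680, (A,merge)→41272680 …(+1); best=40680 via (D,hash)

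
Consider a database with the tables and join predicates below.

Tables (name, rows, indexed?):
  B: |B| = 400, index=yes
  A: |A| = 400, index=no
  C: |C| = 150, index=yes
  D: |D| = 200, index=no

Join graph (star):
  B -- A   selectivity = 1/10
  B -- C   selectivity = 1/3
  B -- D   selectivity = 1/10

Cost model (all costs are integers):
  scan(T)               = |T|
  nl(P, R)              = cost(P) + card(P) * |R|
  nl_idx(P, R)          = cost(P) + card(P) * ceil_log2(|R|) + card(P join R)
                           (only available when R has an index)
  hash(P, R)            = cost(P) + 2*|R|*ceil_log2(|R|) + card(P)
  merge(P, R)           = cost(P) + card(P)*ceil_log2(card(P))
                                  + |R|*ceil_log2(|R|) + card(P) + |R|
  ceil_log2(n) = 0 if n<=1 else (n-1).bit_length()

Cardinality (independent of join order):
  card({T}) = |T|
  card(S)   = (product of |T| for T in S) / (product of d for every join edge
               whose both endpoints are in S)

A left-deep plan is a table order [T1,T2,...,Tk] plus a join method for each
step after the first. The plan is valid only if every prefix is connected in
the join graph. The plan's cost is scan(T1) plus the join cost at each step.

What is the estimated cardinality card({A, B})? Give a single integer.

16000

Tables in S: A(400), B(400)
Edges inside S: B-A(d=10)
numerator = 400 * 400 = 160000
denominator = 10 = 10
card(S) = 160000 / 10 = 16000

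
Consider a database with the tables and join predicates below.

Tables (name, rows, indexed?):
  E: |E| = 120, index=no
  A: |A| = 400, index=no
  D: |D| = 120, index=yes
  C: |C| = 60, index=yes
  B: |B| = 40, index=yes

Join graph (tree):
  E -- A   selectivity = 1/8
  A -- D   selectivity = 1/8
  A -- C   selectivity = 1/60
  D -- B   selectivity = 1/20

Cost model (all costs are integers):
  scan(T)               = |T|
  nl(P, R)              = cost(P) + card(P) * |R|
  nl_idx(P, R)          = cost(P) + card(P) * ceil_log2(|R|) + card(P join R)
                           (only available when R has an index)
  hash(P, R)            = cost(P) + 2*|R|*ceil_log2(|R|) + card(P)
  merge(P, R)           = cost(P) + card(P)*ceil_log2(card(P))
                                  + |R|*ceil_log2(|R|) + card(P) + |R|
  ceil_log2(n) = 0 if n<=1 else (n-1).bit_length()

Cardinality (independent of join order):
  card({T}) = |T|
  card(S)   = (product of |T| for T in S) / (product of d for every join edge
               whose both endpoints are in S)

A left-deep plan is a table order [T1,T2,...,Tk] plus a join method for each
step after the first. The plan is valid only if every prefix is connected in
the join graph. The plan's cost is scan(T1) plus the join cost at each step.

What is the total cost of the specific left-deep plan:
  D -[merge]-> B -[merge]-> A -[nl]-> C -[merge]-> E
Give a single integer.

step 1: scan D: cost=120, card=120
step 2: join B via merge
    card(P join B) = 120*40/(20) = 240
    cost = 120 + 120*7 + 40*6 + 120 + 40 = 1360
step 3: join A via merge
    card(P join A) = 240*400/(8) = 12000
    cost = 1360 + 240*8 + 400*9 + 240 + 400 = 7520
step 4: join C via nl
    card(P join C) = 12000*60/(60) = 12000
    cost = 7520 + 12000*60 = 727520
step 5: join E via merge
    card(P join E) = 12000*120/(8) = 180000
    cost = 727520 + 12000*14 + 120*7 + 12000 + 120 = 908480

908480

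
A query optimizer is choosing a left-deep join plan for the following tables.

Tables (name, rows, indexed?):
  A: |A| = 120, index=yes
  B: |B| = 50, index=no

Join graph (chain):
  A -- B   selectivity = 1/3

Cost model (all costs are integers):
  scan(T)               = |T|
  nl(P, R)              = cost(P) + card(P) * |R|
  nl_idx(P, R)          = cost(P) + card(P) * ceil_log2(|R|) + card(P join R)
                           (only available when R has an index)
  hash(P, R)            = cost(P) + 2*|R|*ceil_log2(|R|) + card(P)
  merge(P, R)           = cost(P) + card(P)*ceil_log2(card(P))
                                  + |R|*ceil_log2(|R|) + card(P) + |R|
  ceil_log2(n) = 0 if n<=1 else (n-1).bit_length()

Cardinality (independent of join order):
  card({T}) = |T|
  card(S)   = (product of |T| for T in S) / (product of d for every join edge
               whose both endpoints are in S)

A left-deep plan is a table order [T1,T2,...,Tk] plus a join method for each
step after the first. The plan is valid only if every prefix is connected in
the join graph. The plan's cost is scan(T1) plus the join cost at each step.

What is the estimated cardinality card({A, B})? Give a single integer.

2000

Tables in S: A(120), B(50)
Edges inside S: A-B(d=3)
numerator = 120 * 50 = 6000
denominator = 3 = 3
card(S) = 6000 / 3 = 2000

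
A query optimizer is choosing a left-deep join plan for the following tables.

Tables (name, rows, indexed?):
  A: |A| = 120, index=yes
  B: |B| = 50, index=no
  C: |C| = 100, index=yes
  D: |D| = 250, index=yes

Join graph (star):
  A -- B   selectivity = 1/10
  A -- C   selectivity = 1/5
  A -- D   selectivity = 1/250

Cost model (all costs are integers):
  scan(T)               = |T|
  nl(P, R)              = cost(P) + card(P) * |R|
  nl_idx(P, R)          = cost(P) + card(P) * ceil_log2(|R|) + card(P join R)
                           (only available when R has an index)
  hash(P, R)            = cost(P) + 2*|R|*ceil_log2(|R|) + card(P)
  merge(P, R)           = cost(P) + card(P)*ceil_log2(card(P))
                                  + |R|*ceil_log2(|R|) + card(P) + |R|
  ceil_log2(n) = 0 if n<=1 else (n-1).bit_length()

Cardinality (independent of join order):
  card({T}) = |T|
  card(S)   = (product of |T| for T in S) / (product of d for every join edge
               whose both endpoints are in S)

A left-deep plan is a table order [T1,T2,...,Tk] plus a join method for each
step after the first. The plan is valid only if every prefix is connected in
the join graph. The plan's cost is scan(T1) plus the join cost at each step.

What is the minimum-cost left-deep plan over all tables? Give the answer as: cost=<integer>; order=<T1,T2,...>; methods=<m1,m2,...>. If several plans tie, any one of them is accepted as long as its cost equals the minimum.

Selinger DP (subsets sized 1..n):
  {A}: scan cost=120, card=120
  {B}: scan cost=50, card=50
  {C}: scan cost=100, card=100
  {D}: scan cost=250, card=250
  {AB}: card=600; try (B,hash)→840, (A,nl_idx)→1000, (A,merge)→1360, (B,merge)→1430, (A,hash)→1780, (A,nl)→6050 …(+1); best=840 via (B,hash)
  {AC}: card=2400; try (C,hash)→1640, (A,merge)→1860, (C,merge)→1880, (A,hash)→1880, (A,nl_idx)→3200, (C,nl_idx)→3360 …(+2); best=1640 via (C,hash)
  {AD}: card=120; try (D,nl_idx)→1200, (A,nl_idx)→2120, (A,hash)→2180, (D,merge)→3330, (A,merge)→3460, (D,hash)→4240 …(+2); best=1200 via (D,nl_idx)
  {ABC}: card=12000; try (C,hash)→2840, (B,hash)→4640, (C,merge)→8240, (C,nl_idx)→17040, (B,merge)→33190, (C,nl)→60840 …(+1); best=2840 via (C,hash)
  {ABD}: card=600; try (B,hash)→1920, (B,merge)→2510, (D,hash)→5440, (D,nl_idx)→6240, (B,nl)→7200, (D,merge)→9690 …(+1); best=1920 via (B,hash)
  {ACD}: card=2400; try (C,hash)→2720, (C,merge)→2960, (C,nl_idx)→4440, (D,hash)→8040, (C,nl)→13200, (D,nl_idx)→23240 …(+2); best=2720 via (C,hash)
  {ABCD}: card=12000; try (C,hash)→3920, (B,hash)→5720, (C,merge)→9320, (C,nl_idx)→18120, (D,hash)→18840, (B,merge)→34270 …(+5); best=3920 via (C,hash)

cost=3920; order=A,D,B,C; methods=nl_idx,hash,hash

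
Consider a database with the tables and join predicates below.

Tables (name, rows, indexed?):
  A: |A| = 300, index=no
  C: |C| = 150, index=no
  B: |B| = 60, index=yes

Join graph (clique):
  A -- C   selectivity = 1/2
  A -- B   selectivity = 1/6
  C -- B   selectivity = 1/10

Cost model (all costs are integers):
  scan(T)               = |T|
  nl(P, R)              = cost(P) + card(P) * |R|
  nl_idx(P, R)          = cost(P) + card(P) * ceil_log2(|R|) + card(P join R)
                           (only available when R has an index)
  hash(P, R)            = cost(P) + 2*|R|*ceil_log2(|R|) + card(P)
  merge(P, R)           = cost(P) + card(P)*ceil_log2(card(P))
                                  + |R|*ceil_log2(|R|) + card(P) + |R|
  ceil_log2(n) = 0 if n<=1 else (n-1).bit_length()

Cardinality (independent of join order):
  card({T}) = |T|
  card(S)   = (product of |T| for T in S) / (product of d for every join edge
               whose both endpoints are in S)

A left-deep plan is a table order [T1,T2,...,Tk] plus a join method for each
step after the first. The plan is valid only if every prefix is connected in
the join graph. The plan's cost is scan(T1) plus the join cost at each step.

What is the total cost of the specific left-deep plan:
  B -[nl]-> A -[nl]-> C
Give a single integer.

step 1: scan B: cost=60, card=60
step 2: join A via nl
    card(P join A) = 60*300/(6) = 3000
    cost = 60 + 60*300 = 18060
step 3: join C via nl
    card(P join C) = 3000*150/(2*10) = 22500
    cost = 18060 + 3000*150 = 468060

468060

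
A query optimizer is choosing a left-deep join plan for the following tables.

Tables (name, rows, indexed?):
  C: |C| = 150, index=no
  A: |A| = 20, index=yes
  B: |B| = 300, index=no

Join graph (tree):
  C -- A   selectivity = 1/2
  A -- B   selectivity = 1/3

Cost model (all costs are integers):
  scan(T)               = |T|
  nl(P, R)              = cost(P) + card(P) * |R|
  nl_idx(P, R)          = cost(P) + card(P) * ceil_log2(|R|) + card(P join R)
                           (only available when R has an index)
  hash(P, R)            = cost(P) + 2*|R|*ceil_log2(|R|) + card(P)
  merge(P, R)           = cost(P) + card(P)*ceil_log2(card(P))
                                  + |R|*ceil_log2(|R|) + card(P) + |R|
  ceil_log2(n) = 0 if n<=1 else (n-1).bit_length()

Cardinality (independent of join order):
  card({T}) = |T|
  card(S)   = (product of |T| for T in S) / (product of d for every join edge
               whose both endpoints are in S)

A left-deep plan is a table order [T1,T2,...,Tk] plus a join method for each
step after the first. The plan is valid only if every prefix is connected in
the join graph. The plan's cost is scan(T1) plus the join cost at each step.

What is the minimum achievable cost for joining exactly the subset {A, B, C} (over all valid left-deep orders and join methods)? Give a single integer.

Selinger DP over subsets of {A,B,C}:
  {C}: scan cost=150, card=150
  {A}: scan cost=20, card=20
  {B}: scan cost=300, card=300
  {AC}: card=1500; try (A,hash)→500, (C,merge)→1490, (A,merge)→1620, (A,nl_idx)→2400, (C,hash)→2440, (C,nl)→3020 …(+1); best=500 via (A,hash)
  {AB}: card=2000; try (A,hash)→800, (B,merge)→3140, (A,merge)→3420, (A,nl_idx)→3800, (B,hash)→5440, (B,nl)→6020 …(+1); best=800 via (A,hash)
  {ABC}: card=150000; try (C,hash)→5200, (B,hash)→7400, (B,merge)→21500, (C,merge)→26150, (C,nl)→300800, (B,nl)→450500; best=5200 via (C,hash)

5200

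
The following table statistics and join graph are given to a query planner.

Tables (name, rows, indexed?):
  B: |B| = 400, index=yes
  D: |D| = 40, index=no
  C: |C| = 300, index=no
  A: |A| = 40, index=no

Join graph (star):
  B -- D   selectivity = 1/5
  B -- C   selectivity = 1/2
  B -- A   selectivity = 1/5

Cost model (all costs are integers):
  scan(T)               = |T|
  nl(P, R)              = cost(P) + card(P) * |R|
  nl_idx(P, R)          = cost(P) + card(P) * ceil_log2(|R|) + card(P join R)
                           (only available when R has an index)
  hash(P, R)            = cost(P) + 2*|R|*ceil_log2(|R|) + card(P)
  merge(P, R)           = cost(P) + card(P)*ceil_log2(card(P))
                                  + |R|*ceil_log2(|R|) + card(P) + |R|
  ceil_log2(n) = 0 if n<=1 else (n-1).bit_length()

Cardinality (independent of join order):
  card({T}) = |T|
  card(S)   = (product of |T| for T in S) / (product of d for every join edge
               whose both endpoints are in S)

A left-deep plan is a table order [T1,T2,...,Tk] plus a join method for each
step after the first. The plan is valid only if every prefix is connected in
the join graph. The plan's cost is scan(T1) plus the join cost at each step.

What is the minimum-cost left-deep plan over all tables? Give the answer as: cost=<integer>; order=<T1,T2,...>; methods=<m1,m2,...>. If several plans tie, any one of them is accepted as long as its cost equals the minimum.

Selinger DP (subsets sized 1..n):
  {B}: scan cost=400, card=400
  {D}: scan cost=40, card=40
  {C}: scan cost=300, card=300
  {A}: scan cost=40, card=40
  {BD}: card=3200; try (D,hash)→1280, (B,nl_idx)→3600, (B,merge)→4320, (D,merge)→4680, (B,hash)→7280, (B,nl)→16040 …(+1); best=1280 via (D,hash)
  {BC}: card=60000; try (C,hash)→6200, (B,merge)→7300, (C,merge)→7400, (B,hash)→7800, (B,nl_idx)→63000, (B,nl)→120300 …(+1); best=6200 via (C,hash)
  {AB}: card=3200; try (A,hash)→1280, (B,nl_idx)→3600, (B,merge)→4320, (A,merge)→4680, (B,hash)→7280, (B,nl)→16040 …(+1); best=1280 via (A,hash)
  {BCD}: card=480000; try (C,hash)→9880, (C,merge)→45880, (D,hash)→66680, (C,nl)→961280, (D,merge)→1026480, (D,nl)→2406200; best=9880 via (C,hash)
  {ABD}: card=25600; try (D,hash)→4960, (A,hash)→4960, (D,merge)→43160, (A,merge)→43160, (D,nl)→129280, (A,nl)→129280; best=4960 via (D,hash)
  {ABC}: card=480000; try (C,hash)→9880, (C,merge)→45880, (A,hash)→66680, (C,nl)→961280, (A,merge)→1026480, (A,nl)→2406200; best=9880 via (C,hash)
  {ABCD}: card=3840000; try (C,hash)→35960, (C,merge)→417560, (D,hash)→490360, (A,hash)→490360, (C,nl)→7684960, (D,merge)→9610160 …(+3); best=35960 via (C,hash)

cost=35960; order=B,A,D,C; methods=hash,hash,hash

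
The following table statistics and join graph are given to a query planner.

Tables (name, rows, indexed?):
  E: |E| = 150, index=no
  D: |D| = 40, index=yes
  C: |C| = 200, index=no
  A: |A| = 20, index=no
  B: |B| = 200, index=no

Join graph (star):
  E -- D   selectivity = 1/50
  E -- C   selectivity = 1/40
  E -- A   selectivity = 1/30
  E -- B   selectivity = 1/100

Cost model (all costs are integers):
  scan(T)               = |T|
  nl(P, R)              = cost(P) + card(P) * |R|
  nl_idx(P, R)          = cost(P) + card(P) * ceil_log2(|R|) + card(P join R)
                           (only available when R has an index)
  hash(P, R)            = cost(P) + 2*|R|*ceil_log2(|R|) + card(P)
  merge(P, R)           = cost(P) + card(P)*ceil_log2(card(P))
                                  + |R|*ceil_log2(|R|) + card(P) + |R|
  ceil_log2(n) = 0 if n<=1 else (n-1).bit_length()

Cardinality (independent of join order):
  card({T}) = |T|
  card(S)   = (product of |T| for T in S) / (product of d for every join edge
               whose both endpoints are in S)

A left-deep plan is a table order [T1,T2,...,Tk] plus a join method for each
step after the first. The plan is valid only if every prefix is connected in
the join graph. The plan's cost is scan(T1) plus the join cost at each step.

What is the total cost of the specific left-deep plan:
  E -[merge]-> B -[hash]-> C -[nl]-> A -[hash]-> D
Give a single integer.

step 1: scan E: cost=150, card=150
step 2: join B via merge
    card(P join B) = 150*200/(100) = 300
    cost = 150 + 150*8 + 200*8 + 150 + 200 = 3300
step 3: join C via hash
    card(P join C) = 300*200/(40) = 1500
    cost = 3300 + 2*200*8 + 300 = 6800
step 4: join A via nl
    card(P join A) = 1500*20/(30) = 1000
    cost = 6800 + 1500*20 = 36800
step 5: join D via hash
    card(P join D) = 1000*40/(50) = 800
    cost = 36800 + 2*40*6 + 1000 = 38280

38280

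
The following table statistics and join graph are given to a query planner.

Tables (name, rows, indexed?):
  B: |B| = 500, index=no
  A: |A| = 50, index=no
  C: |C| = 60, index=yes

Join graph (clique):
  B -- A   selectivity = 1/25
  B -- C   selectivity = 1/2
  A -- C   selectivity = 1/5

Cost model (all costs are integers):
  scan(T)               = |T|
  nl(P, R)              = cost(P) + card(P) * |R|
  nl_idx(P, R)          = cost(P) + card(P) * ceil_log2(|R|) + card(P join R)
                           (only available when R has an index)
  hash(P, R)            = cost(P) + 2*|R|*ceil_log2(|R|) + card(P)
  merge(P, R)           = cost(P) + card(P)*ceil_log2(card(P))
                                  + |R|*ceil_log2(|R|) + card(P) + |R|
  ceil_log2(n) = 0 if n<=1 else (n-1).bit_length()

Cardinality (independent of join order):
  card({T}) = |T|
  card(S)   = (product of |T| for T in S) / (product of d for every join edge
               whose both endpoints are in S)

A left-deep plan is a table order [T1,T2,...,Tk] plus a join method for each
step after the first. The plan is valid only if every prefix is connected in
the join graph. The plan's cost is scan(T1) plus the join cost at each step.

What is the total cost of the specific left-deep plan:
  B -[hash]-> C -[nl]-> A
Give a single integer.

step 1: scan B: cost=500, card=500
step 2: join C via hash
    card(P join C) = 500*60/(2) = 15000
    cost = 500 + 2*60*6 + 500 = 1720
step 3: join A via nl
    card(P join A) = 15000*50/(25*5) = 6000
    cost = 1720 + 15000*50 = 751720

751720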